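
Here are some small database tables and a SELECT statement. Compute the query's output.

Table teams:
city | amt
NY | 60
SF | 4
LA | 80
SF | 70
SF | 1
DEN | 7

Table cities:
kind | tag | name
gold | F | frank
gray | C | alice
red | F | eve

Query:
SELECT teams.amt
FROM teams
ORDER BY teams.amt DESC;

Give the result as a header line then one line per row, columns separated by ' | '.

After SELECT (6 rows):
teams.amt
60
4
80
70
1
7
After ORDER BY (6 rows):
teams.amt
80
70
60
7
4
1

== RESULT ==
teams.amt
80
70
60
7
4
1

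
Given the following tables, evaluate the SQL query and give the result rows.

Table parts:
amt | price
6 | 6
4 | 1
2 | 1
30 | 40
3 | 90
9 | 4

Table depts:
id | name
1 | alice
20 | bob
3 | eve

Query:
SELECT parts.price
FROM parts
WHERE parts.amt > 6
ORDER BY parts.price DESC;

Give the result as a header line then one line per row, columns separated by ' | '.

After WHERE (2 rows):
parts.amt | parts.price
30 | 40
9 | 4
After SELECT (2 rows):
parts.price
40
4
After ORDER BY (2 rows):
parts.price
40
4

== RESULT ==
parts.price
40
4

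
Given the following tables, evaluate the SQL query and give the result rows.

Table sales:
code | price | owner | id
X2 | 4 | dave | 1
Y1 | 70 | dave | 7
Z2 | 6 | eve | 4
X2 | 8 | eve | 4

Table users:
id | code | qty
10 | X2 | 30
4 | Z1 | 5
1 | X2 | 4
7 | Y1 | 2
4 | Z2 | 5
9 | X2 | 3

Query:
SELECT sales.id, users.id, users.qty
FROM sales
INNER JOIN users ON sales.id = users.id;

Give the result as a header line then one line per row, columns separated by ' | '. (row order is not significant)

After JOIN users (6 rows):
sales.code | sales.price | sales.owner | sales.id | users.id | users.code | users.qty
X2 | 4 | dave | 1 | 1 | X2 | 4
Y1 | 70 | dave | 7 | 7 | Y1 | 2
Z2 | 6 | eve | 4 | 4 | Z1 | 5
Z2 | 6 | eve | 4 | 4 | Z2 | 5
X2 | 8 | eve | 4 | 4 | Z1 | 5
X2 | 8 | eve | 4 | 4 | Z2 | 5
After SELECT (6 rows):
sales.id | users.id | users.qty
1 | 1 | 4
7 | 7 | 2
4 | 4 | 5
4 | 4 | 5
4 | 4 | 5
4 | 4 | 5

== RESULT ==
sales.id | users.id | users.qty
1 | 1 | 4
7 | 7 | 2
4 | 4 | 5
4 | 4 | 5
4 | 4 | 5
4 | 4 | 5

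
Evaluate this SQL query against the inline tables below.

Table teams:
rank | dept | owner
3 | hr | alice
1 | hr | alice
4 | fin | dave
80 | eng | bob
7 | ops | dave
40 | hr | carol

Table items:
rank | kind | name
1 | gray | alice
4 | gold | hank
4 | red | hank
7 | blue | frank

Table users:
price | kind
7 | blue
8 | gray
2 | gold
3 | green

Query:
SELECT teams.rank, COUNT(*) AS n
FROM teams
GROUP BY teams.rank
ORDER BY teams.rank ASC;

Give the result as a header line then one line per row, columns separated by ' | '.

== RESULT ==
teams.rank | n
1 | 1
3 | 1
4 | 1
7 | 1
40 | 1
80 | 1

Derivation:
After GROUP BY (6 rows):
teams.rank | n
3 | 1
1 | 1
4 | 1
80 | 1
7 | 1
40 | 1
After ORDER BY (6 rows):
teams.rank | n
1 | 1
3 | 1
4 | 1
7 | 1
40 | 1
80 | 1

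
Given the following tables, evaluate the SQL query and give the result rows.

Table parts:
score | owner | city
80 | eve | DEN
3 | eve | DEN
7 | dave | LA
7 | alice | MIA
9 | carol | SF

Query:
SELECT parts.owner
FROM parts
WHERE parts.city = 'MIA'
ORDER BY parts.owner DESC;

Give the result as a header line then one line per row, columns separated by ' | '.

After WHERE (1 rows):
parts.score | parts.owner | parts.city
7 | alice | MIA
After SELECT (1 rows):
parts.owner
alice
After ORDER BY (1 rows):
parts.owner
alice

== RESULT ==
parts.owner
alice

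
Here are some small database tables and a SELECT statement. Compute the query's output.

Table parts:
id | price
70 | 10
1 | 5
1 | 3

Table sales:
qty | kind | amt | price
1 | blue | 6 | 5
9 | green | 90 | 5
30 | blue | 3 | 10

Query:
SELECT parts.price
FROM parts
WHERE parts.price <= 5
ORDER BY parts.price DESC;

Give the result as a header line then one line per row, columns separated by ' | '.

After WHERE (2 rows):
parts.id | parts.price
1 | 5
1 | 3
After SELECT (2 rows):
parts.price
5
3
After ORDER BY (2 rows):
parts.price
5
3

== RESULT ==
parts.price
5
3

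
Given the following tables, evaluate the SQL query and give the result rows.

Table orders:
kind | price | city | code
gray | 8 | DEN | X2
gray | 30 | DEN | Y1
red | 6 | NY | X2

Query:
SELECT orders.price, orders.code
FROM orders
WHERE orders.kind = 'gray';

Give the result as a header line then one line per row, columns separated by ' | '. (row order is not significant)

After WHERE (2 rows):
orders.kind | orders.price | orders.city | orders.code
gray | 8 | DEN | X2
gray | 30 | DEN | Y1
After SELECT (2 rows):
orders.price | orders.code
8 | X2
30 | Y1

== RESULT ==
orders.price | orders.code
8 | X2
30 | Y1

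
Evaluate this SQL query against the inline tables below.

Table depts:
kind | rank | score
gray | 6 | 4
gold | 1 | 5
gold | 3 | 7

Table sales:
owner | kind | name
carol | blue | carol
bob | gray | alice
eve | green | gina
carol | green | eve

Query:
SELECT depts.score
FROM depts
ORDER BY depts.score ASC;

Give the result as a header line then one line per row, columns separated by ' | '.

== RESULT ==
depts.score
4
5
7

Derivation:
After SELECT (3 rows):
depts.score
4
5
7
After ORDER BY (3 rows):
depts.score
4
5
7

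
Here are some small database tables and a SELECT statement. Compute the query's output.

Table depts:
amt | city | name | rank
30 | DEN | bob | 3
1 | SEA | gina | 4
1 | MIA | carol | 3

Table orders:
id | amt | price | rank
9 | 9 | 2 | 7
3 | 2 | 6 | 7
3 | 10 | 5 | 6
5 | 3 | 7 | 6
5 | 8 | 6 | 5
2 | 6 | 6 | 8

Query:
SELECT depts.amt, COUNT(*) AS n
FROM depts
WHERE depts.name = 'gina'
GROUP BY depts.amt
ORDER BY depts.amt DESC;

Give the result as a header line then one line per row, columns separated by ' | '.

== RESULT ==
depts.amt | n
1 | 1

Derivation:
After WHERE (1 rows):
depts.amt | depts.city | depts.name | depts.rank
1 | SEA | gina | 4
After GROUP BY (1 rows):
depts.amt | n
1 | 1
After ORDER BY (1 rows):
depts.amt | n
1 | 1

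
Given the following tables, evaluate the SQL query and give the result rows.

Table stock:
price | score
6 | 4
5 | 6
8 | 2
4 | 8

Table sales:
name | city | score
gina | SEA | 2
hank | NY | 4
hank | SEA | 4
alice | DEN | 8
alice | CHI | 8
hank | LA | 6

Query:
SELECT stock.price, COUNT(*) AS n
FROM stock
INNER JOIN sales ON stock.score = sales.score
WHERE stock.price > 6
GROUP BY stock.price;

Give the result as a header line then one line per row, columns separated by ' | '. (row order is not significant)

== RESULT ==
stock.price | n
8 | 1

Derivation:
After JOIN sales (6 rows):
stock.price | stock.score | sales.name | sales.city | sales.score
6 | 4 | hank | NY | 4
6 | 4 | hank | SEA | 4
5 | 6 | hank | LA | 6
8 | 2 | gina | SEA | 2
4 | 8 | alice | DEN | 8
4 | 8 | alice | CHI | 8
After WHERE (1 rows):
stock.price | stock.score | sales.name | sales.city | sales.score
8 | 2 | gina | SEA | 2
After GROUP BY (1 rows):
stock.price | n
8 | 1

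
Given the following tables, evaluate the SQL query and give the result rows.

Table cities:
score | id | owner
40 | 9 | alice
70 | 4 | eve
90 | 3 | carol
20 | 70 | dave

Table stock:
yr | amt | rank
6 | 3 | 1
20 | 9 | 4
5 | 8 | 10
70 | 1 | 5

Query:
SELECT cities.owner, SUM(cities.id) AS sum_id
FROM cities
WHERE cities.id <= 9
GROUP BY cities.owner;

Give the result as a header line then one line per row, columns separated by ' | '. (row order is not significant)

After WHERE (3 rows):
cities.score | cities.id | cities.owner
40 | 9 | alice
70 | 4 | eve
90 | 3 | carol
After GROUP BY (3 rows):
cities.owner | sum_id
alice | 9
eve | 4
carol | 3

== RESULT ==
cities.owner | sum_id
alice | 9
eve | 4
carol | 3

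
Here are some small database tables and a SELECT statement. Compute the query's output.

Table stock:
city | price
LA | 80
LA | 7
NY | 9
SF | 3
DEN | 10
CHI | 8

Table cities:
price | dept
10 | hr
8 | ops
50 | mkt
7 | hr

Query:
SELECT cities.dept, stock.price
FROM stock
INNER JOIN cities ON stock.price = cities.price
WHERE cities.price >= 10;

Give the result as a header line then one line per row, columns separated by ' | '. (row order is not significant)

After JOIN cities (3 rows):
stock.city | stock.price | cities.price | cities.dept
LA | 7 | 7 | hr
DEN | 10 | 10 | hr
CHI | 8 | 8 | ops
After WHERE (1 rows):
stock.city | stock.price | cities.price | cities.dept
DEN | 10 | 10 | hr
After SELECT (1 rows):
cities.dept | stock.price
hr | 10

== RESULT ==
cities.dept | stock.price
hr | 10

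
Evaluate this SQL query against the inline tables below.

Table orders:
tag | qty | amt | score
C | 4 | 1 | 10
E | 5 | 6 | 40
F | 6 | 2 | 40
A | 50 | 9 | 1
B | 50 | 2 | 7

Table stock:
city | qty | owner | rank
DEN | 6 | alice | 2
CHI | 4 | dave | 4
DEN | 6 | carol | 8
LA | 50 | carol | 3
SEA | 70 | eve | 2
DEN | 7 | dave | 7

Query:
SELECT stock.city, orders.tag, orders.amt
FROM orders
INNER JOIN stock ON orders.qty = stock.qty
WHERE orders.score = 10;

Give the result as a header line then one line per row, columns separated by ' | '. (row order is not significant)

After JOIN stock (5 rows):
orders.tag | orders.qty | orders.amt | orders.score | stock.city | stock.qty | stock.owner | stock.rank
C | 4 | 1 | 10 | CHI | 4 | dave | 4
F | 6 | 2 | 40 | DEN | 6 | alice | 2
F | 6 | 2 | 40 | DEN | 6 | carol | 8
A | 50 | 9 | 1 | LA | 50 | carol | 3
B | 50 | 2 | 7 | LA | 50 | carol | 3
After WHERE (1 rows):
orders.tag | orders.qty | orders.amt | orders.score | stock.city | stock.qty | stock.owner | stock.rank
C | 4 | 1 | 10 | CHI | 4 | dave | 4
After SELECT (1 rows):
stock.city | orders.tag | orders.amt
CHI | C | 1

== RESULT ==
stock.city | orders.tag | orders.amt
CHI | C | 1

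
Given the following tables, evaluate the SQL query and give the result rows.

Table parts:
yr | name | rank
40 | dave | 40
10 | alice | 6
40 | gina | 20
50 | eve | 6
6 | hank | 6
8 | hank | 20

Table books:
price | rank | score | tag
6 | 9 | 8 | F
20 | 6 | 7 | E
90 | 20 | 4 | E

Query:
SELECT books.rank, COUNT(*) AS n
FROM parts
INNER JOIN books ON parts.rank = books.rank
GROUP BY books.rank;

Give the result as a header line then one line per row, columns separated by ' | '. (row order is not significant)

After JOIN books (5 rows):
parts.yr | parts.name | parts.rank | books.price | books.rank | books.score | books.tag
10 | alice | 6 | 20 | 6 | 7 | E
40 | gina | 20 | 90 | 20 | 4 | E
50 | eve | 6 | 20 | 6 | 7 | E
6 | hank | 6 | 20 | 6 | 7 | E
8 | hank | 20 | 90 | 20 | 4 | E
After GROUP BY (2 rows):
books.rank | n
6 | 3
20 | 2

== RESULT ==
books.rank | n
6 | 3
20 | 2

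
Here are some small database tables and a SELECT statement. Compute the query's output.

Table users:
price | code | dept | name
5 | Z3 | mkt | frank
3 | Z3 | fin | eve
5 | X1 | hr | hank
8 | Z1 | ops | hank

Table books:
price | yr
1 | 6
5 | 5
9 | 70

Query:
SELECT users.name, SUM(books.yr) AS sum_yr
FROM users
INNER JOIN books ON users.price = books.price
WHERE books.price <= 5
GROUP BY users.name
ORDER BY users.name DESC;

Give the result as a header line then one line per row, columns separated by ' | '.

After JOIN books (2 rows):
users.price | users.code | users.dept | users.name | books.price | books.yr
5 | Z3 | mkt | frank | 5 | 5
5 | X1 | hr | hank | 5 | 5
After WHERE (2 rows):
users.price | users.code | users.dept | users.name | books.price | books.yr
5 | Z3 | mkt | frank | 5 | 5
5 | X1 | hr | hank | 5 | 5
After GROUP BY (2 rows):
users.name | sum_yr
frank | 5
hank | 5
After ORDER BY (2 rows):
users.name | sum_yr
hank | 5
frank | 5

== RESULT ==
users.name | sum_yr
hank | 5
frank | 5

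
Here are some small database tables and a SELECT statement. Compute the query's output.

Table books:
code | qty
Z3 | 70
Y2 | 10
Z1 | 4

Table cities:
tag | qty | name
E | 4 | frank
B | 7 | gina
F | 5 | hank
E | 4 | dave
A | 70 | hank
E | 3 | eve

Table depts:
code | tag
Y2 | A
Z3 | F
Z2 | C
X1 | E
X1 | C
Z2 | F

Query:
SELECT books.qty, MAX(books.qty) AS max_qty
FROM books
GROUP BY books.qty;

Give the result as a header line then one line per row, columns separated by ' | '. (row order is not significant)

== RESULT ==
books.qty | max_qty
70 | 70
10 | 10
4 | 4

Derivation:
After GROUP BY (3 rows):
books.qty | max_qty
70 | 70
10 | 10
4 | 4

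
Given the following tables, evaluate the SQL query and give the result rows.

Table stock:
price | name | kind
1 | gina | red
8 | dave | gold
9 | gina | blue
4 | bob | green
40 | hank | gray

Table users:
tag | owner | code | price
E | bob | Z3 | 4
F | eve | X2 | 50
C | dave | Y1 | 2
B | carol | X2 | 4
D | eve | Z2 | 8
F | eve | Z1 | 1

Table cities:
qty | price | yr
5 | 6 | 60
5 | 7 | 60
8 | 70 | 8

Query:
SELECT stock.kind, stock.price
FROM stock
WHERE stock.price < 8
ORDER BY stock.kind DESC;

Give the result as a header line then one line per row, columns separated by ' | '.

After WHERE (2 rows):
stock.price | stock.name | stock.kind
1 | gina | red
4 | bob | green
After SELECT (2 rows):
stock.kind | stock.price
red | 1
green | 4
After ORDER BY (2 rows):
stock.kind | stock.price
red | 1
green | 4

== RESULT ==
stock.kind | stock.price
red | 1
green | 4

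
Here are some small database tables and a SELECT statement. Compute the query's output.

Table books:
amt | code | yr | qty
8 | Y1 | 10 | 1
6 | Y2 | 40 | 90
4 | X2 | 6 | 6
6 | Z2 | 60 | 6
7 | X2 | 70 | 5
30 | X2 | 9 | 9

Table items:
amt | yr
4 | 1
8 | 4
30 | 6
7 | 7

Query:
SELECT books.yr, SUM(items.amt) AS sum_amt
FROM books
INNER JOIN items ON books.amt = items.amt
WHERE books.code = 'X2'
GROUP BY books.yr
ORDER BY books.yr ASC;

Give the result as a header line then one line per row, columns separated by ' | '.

== RESULT ==
books.yr | sum_amt
6 | 4
9 | 30
70 | 7

Derivation:
After JOIN items (4 rows):
books.amt | books.code | books.yr | books.qty | items.amt | items.yr
8 | Y1 | 10 | 1 | 8 | 4
4 | X2 | 6 | 6 | 4 | 1
7 | X2 | 70 | 5 | 7 | 7
30 | X2 | 9 | 9 | 30 | 6
After WHERE (3 rows):
books.amt | books.code | books.yr | books.qty | items.amt | items.yr
4 | X2 | 6 | 6 | 4 | 1
7 | X2 | 70 | 5 | 7 | 7
30 | X2 | 9 | 9 | 30 | 6
After GROUP BY (3 rows):
books.yr | sum_amt
6 | 4
70 | 7
9 | 30
After ORDER BY (3 rows):
books.yr | sum_amt
6 | 4
9 | 30
70 | 7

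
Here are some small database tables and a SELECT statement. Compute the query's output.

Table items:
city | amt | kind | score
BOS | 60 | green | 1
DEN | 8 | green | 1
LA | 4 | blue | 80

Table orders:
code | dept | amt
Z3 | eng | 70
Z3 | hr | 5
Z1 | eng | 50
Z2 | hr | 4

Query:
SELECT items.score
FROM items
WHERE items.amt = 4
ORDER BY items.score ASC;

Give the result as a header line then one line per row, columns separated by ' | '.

After WHERE (1 rows):
items.city | items.amt | items.kind | items.score
LA | 4 | blue | 80
After SELECT (1 rows):
items.score
80
After ORDER BY (1 rows):
items.score
80

== RESULT ==
items.score
80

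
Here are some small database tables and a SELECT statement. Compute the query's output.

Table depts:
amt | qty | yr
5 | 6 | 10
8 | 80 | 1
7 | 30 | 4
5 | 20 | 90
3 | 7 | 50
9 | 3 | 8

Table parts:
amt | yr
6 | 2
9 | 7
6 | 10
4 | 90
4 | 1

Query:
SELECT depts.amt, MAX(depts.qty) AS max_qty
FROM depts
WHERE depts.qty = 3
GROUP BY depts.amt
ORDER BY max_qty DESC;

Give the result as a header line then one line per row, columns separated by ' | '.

After WHERE (1 rows):
depts.amt | depts.qty | depts.yr
9 | 3 | 8
After GROUP BY (1 rows):
depts.amt | max_qty
9 | 3
After ORDER BY (1 rows):
depts.amt | max_qty
9 | 3

== RESULT ==
depts.amt | max_qty
9 | 3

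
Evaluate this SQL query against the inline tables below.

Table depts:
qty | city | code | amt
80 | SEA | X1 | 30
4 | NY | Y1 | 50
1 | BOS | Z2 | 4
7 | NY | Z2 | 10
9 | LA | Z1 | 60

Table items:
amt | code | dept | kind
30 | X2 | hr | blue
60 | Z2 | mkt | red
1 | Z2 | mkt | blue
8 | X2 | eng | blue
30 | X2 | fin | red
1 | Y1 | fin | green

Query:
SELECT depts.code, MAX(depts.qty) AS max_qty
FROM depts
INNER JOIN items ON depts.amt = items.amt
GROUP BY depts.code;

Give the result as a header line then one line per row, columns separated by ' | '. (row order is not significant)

After JOIN items (3 rows):
depts.qty | depts.city | depts.code | depts.amt | items.amt | items.code | items.dept | items.kind
80 | SEA | X1 | 30 | 30 | X2 | hr | blue
80 | SEA | X1 | 30 | 30 | X2 | fin | red
9 | LA | Z1 | 60 | 60 | Z2 | mkt | red
After GROUP BY (2 rows):
depts.code | max_qty
X1 | 80
Z1 | 9

== RESULT ==
depts.code | max_qty
X1 | 80
Z1 | 9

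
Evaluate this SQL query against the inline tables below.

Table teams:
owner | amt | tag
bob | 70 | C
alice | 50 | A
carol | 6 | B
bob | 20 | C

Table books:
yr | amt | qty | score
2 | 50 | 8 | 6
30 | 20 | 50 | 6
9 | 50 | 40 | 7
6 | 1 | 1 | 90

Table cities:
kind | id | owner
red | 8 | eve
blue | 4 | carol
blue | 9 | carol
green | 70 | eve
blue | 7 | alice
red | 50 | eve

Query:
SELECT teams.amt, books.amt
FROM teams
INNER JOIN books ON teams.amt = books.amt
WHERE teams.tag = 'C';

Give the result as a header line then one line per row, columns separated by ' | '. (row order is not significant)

After JOIN books (3 rows):
teams.owner | teams.amt | teams.tag | books.yr | books.amt | books.qty | books.score
alice | 50 | A | 2 | 50 | 8 | 6
alice | 50 | A | 9 | 50 | 40 | 7
bob | 20 | C | 30 | 20 | 50 | 6
After WHERE (1 rows):
teams.owner | teams.amt | teams.tag | books.yr | books.amt | books.qty | books.score
bob | 20 | C | 30 | 20 | 50 | 6
After SELECT (1 rows):
teams.amt | books.amt
20 | 20

== RESULT ==
teams.amt | books.amt
20 | 20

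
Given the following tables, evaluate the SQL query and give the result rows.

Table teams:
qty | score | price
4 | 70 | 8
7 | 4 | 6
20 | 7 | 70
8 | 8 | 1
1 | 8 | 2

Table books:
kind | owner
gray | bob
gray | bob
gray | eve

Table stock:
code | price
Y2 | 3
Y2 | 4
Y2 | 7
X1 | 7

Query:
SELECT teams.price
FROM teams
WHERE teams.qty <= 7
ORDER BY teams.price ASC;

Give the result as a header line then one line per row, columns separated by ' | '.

After WHERE (3 rows):
teams.qty | teams.score | teams.price
4 | 70 | 8
7 | 4 | 6
1 | 8 | 2
After SELECT (3 rows):
teams.price
8
6
2
After ORDER BY (3 rows):
teams.price
2
6
8

== RESULT ==
teams.price
2
6
8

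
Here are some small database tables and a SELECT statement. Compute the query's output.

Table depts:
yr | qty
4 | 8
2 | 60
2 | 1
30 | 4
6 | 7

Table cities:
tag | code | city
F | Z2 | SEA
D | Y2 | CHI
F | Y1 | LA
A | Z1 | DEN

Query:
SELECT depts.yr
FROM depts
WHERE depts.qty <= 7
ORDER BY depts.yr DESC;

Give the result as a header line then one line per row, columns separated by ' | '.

After WHERE (3 rows):
depts.yr | depts.qty
2 | 1
30 | 4
6 | 7
After SELECT (3 rows):
depts.yr
2
30
6
After ORDER BY (3 rows):
depts.yr
30
6
2

== RESULT ==
depts.yr
30
6
2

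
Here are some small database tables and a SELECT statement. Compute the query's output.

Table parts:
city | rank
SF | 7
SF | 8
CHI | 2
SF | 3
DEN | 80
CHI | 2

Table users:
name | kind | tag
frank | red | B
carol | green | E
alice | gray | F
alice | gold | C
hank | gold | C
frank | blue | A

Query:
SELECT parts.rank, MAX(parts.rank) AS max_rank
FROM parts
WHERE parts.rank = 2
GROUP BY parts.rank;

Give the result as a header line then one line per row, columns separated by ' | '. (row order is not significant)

== RESULT ==
parts.rank | max_rank
2 | 2

Derivation:
After WHERE (2 rows):
parts.city | parts.rank
CHI | 2
CHI | 2
After GROUP BY (1 rows):
parts.rank | max_rank
2 | 2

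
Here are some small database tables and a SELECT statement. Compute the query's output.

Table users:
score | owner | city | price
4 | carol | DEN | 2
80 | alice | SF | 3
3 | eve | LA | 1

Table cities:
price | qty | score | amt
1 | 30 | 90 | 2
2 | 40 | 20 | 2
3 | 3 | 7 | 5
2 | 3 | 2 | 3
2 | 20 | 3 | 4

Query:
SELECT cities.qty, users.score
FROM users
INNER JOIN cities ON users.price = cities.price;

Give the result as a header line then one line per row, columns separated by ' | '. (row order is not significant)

After JOIN cities (5 rows):
users.score | users.owner | users.city | users.price | cities.price | cities.qty | cities.score | cities.amt
4 | carol | DEN | 2 | 2 | 40 | 20 | 2
4 | carol | DEN | 2 | 2 | 3 | 2 | 3
4 | carol | DEN | 2 | 2 | 20 | 3 | 4
80 | alice | SF | 3 | 3 | 3 | 7 | 5
3 | eve | LA | 1 | 1 | 30 | 90 | 2
After SELECT (5 rows):
cities.qty | users.score
40 | 4
3 | 4
20 | 4
3 | 80
30 | 3

== RESULT ==
cities.qty | users.score
40 | 4
3 | 4
20 | 4
3 | 80
30 | 3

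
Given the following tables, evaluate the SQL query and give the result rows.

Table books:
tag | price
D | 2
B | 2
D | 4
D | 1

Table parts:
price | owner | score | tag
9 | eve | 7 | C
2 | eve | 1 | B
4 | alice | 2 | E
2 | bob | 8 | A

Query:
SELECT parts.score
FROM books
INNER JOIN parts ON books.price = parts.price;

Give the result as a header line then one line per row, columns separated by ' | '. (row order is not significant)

== RESULT ==
parts.score
1
8
1
8
2

Derivation:
After JOIN parts (5 rows):
books.tag | books.price | parts.price | parts.owner | parts.score | parts.tag
D | 2 | 2 | eve | 1 | B
D | 2 | 2 | bob | 8 | A
B | 2 | 2 | eve | 1 | B
B | 2 | 2 | bob | 8 | A
D | 4 | 4 | alice | 2 | E
After SELECT (5 rows):
parts.score
1
8
1
8
2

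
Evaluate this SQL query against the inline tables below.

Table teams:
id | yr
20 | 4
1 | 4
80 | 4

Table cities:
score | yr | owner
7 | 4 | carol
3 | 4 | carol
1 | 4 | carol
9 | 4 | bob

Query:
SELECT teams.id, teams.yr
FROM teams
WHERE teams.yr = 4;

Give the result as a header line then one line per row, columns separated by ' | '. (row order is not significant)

== RESULT ==
teams.id | teams.yr
20 | 4
1 | 4
80 | 4

Derivation:
After WHERE (3 rows):
teams.id | teams.yr
20 | 4
1 | 4
80 | 4
After SELECT (3 rows):
teams.id | teams.yr
20 | 4
1 | 4
80 | 4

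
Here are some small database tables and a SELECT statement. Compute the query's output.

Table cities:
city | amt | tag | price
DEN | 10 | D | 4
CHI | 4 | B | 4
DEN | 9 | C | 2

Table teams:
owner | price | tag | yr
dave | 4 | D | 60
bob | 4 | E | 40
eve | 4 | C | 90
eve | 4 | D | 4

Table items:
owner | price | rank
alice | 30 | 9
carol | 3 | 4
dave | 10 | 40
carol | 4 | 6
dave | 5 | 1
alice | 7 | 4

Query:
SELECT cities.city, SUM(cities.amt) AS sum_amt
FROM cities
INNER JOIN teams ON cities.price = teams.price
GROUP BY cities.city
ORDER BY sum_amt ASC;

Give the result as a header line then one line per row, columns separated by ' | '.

== RESULT ==
cities.city | sum_amt
CHI | 16
DEN | 40

Derivation:
After JOIN teams (8 rows):
cities.city | cities.amt | cities.tag | cities.price | teams.owner | teams.price | teams.tag | teams.yr
DEN | 10 | D | 4 | dave | 4 | D | 60
DEN | 10 | D | 4 | bob | 4 | E | 40
DEN | 10 | D | 4 | eve | 4 | C | 90
DEN | 10 | D | 4 | eve | 4 | D | 4
CHI | 4 | B | 4 | dave | 4 | D | 60
CHI | 4 | B | 4 | bob | 4 | E | 40
CHI | 4 | B | 4 | eve | 4 | C | 90
CHI | 4 | B | 4 | eve | 4 | D | 4
After GROUP BY (2 rows):
cities.city | sum_amt
DEN | 40
CHI | 16
After ORDER BY (2 rows):
cities.city | sum_amt
CHI | 16
DEN | 40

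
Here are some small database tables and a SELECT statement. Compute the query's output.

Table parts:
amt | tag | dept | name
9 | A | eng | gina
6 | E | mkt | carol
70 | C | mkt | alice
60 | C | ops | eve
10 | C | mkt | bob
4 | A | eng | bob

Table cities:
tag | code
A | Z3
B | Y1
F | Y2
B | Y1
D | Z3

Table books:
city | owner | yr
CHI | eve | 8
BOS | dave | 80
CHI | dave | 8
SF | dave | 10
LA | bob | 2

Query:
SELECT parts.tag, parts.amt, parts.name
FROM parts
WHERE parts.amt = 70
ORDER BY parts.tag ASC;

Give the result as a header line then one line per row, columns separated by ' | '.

== RESULT ==
parts.tag | parts.amt | parts.name
C | 70 | alice

Derivation:
After WHERE (1 rows):
parts.amt | parts.tag | parts.dept | parts.name
70 | C | mkt | alice
After SELECT (1 rows):
parts.tag | parts.amt | parts.name
C | 70 | alice
After ORDER BY (1 rows):
parts.tag | parts.amt | parts.name
C | 70 | alice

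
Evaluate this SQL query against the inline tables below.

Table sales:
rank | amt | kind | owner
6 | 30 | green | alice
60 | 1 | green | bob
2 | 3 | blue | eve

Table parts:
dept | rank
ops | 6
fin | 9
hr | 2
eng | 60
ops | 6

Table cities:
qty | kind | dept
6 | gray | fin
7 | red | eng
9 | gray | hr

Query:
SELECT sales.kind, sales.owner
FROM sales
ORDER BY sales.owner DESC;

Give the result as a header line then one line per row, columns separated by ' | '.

After SELECT (3 rows):
sales.kind | sales.owner
green | alice
green | bob
blue | eve
After ORDER BY (3 rows):
sales.kind | sales.owner
blue | eve
green | bob
green | alice

== RESULT ==
sales.kind | sales.owner
blue | eve
green | bob
green | alice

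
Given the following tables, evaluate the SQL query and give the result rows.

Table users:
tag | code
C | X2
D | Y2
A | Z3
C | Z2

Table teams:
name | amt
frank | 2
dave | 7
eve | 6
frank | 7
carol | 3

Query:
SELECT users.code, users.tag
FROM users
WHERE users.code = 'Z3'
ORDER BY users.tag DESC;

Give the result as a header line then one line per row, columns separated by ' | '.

After WHERE (1 rows):
users.tag | users.code
A | Z3
After SELECT (1 rows):
users.code | users.tag
Z3 | A
After ORDER BY (1 rows):
users.code | users.tag
Z3 | A

== RESULT ==
users.code | users.tag
Z3 | A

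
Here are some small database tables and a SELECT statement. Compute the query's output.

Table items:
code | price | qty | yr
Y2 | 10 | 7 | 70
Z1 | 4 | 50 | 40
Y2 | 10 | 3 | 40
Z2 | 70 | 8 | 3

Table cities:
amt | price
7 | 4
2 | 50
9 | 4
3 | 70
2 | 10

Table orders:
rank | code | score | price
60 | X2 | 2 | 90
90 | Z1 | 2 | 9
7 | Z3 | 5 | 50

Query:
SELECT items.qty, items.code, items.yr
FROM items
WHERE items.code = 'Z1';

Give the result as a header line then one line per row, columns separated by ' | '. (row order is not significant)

After WHERE (1 rows):
items.code | items.price | items.qty | items.yr
Z1 | 4 | 50 | 40
After SELECT (1 rows):
items.qty | items.code | items.yr
50 | Z1 | 40

== RESULT ==
items.qty | items.code | items.yr
50 | Z1 | 40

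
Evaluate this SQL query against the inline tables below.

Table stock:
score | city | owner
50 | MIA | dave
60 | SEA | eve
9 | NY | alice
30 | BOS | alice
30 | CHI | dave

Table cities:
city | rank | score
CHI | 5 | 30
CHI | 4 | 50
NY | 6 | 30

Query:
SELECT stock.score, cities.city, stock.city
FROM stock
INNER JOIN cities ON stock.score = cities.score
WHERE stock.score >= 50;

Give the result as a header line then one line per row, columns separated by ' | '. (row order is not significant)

== RESULT ==
stock.score | cities.city | stock.city
50 | CHI | MIA

Derivation:
After JOIN cities (5 rows):
stock.score | stock.city | stock.owner | cities.city | cities.rank | cities.score
50 | MIA | dave | CHI | 4 | 50
30 | BOS | alice | CHI | 5 | 30
30 | BOS | alice | NY | 6 | 30
30 | CHI | dave | CHI | 5 | 30
30 | CHI | dave | NY | 6 | 30
After WHERE (1 rows):
stock.score | stock.city | stock.owner | cities.city | cities.rank | cities.score
50 | MIA | dave | CHI | 4 | 50
After SELECT (1 rows):
stock.score | cities.city | stock.city
50 | CHI | MIA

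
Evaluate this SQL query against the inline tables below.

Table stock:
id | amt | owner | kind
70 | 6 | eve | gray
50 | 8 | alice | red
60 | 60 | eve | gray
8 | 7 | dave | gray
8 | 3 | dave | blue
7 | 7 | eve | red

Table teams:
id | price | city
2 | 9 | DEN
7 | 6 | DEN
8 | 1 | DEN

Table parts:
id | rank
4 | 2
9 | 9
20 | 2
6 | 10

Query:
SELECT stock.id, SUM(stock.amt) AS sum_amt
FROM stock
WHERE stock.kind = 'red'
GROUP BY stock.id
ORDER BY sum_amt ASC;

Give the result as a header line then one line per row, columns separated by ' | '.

== RESULT ==
stock.id | sum_amt
7 | 7
50 | 8

Derivation:
After WHERE (2 rows):
stock.id | stock.amt | stock.owner | stock.kind
50 | 8 | alice | red
7 | 7 | eve | red
After GROUP BY (2 rows):
stock.id | sum_amt
50 | 8
7 | 7
After ORDER BY (2 rows):
stock.id | sum_amt
7 | 7
50 | 8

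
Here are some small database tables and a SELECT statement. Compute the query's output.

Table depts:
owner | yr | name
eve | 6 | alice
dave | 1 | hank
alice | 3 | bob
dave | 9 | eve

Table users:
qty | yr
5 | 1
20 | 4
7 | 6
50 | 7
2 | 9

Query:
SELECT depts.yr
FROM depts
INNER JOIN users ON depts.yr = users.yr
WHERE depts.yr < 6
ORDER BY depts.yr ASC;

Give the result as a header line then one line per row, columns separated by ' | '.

== RESULT ==
depts.yr
1

Derivation:
After JOIN users (3 rows):
depts.owner | depts.yr | depts.name | users.qty | users.yr
eve | 6 | alice | 7 | 6
dave | 1 | hank | 5 | 1
dave | 9 | eve | 2 | 9
After WHERE (1 rows):
depts.owner | depts.yr | depts.name | users.qty | users.yr
dave | 1 | hank | 5 | 1
After SELECT (1 rows):
depts.yr
1
After ORDER BY (1 rows):
depts.yr
1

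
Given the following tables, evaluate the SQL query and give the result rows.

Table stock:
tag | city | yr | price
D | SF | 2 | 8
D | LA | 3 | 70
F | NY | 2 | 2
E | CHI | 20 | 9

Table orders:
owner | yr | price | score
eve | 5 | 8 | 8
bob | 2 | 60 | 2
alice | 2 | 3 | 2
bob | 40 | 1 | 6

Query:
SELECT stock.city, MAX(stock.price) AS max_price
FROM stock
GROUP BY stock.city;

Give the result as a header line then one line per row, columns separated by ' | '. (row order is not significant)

== RESULT ==
stock.city | max_price
SF | 8
LA | 70
NY | 2
CHI | 9

Derivation:
After GROUP BY (4 rows):
stock.city | max_price
SF | 8
LA | 70
NY | 2
CHI | 9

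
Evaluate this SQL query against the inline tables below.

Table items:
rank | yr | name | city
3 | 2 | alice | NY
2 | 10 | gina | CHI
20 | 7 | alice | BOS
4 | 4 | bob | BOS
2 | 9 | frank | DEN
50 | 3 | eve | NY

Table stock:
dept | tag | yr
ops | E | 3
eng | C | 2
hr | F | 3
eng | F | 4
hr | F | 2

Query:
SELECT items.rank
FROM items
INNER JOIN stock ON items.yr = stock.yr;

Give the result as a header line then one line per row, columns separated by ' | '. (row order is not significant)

== RESULT ==
items.rank
3
3
4
50
50

Derivation:
After JOIN stock (5 rows):
items.rank | items.yr | items.name | items.city | stock.dept | stock.tag | stock.yr
3 | 2 | alice | NY | eng | C | 2
3 | 2 | alice | NY | hr | F | 2
4 | 4 | bob | BOS | eng | F | 4
50 | 3 | eve | NY | ops | E | 3
50 | 3 | eve | NY | hr | F | 3
After SELECT (5 rows):
items.rank
3
3
4
50
50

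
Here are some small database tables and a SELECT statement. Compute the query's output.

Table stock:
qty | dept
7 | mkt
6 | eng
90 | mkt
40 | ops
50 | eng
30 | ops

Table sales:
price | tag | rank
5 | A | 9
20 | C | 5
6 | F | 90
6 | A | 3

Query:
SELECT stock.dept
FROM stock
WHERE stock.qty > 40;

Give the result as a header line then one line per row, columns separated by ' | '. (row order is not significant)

== RESULT ==
stock.dept
mkt
eng

Derivation:
After WHERE (2 rows):
stock.qty | stock.dept
90 | mkt
50 | eng
After SELECT (2 rows):
stock.dept
mkt
eng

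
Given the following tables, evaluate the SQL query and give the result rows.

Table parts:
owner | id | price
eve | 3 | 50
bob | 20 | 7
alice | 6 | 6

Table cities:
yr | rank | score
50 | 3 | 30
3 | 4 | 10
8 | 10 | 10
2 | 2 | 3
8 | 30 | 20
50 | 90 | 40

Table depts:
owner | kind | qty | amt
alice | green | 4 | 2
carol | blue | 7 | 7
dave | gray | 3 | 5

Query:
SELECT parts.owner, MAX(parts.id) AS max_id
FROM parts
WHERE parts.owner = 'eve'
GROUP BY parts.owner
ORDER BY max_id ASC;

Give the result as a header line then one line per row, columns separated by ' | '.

== RESULT ==
parts.owner | max_id
eve | 3

Derivation:
After WHERE (1 rows):
parts.owner | parts.id | parts.price
eve | 3 | 50
After GROUP BY (1 rows):
parts.owner | max_id
eve | 3
After ORDER BY (1 rows):
parts.owner | max_id
eve | 3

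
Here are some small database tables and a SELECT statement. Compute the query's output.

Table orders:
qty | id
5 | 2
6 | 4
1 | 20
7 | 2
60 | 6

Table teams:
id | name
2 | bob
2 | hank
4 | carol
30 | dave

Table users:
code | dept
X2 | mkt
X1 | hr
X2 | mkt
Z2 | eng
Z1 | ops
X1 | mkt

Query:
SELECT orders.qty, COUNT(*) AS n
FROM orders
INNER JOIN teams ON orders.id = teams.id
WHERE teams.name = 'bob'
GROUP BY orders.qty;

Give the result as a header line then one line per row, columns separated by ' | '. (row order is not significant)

== RESULT ==
orders.qty | n
5 | 1
7 | 1

Derivation:
After JOIN teams (5 rows):
orders.qty | orders.id | teams.id | teams.name
5 | 2 | 2 | bob
5 | 2 | 2 | hank
6 | 4 | 4 | carol
7 | 2 | 2 | bob
7 | 2 | 2 | hank
After WHERE (2 rows):
orders.qty | orders.id | teams.id | teams.name
5 | 2 | 2 | bob
7 | 2 | 2 | bob
After GROUP BY (2 rows):
orders.qty | n
5 | 1
7 | 1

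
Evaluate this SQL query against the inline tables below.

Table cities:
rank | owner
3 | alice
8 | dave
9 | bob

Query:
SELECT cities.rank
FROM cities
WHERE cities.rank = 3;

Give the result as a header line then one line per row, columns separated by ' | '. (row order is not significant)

== RESULT ==
cities.rank
3

Derivation:
After WHERE (1 rows):
cities.rank | cities.owner
3 | alice
After SELECT (1 rows):
cities.rank
3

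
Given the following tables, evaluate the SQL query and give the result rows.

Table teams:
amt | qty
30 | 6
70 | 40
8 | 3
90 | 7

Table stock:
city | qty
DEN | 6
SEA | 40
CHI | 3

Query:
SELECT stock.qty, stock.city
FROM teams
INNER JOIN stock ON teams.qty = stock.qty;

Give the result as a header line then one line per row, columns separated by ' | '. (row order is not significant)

== RESULT ==
stock.qty | stock.city
6 | DEN
40 | SEA
3 | CHI

Derivation:
After JOIN stock (3 rows):
teams.amt | teams.qty | stock.city | stock.qty
30 | 6 | DEN | 6
70 | 40 | SEA | 40
8 | 3 | CHI | 3
After SELECT (3 rows):
stock.qty | stock.city
6 | DEN
40 | SEA
3 | CHI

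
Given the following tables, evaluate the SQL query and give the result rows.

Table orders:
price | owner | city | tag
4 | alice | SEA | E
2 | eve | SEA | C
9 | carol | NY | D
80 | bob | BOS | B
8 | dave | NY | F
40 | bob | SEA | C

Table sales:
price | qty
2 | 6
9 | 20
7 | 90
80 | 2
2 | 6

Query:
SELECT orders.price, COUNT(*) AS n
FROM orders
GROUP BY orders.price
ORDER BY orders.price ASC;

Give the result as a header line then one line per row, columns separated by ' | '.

After GROUP BY (6 rows):
orders.price | n
4 | 1
2 | 1
9 | 1
80 | 1
8 | 1
40 | 1
After ORDER BY (6 rows):
orders.price | n
2 | 1
4 | 1
8 | 1
9 | 1
40 | 1
80 | 1

== RESULT ==
orders.price | n
2 | 1
4 | 1
8 | 1
9 | 1
40 | 1
80 | 1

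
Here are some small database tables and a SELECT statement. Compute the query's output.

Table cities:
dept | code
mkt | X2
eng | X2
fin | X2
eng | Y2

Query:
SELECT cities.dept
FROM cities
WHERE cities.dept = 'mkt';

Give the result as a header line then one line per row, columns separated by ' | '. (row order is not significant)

== RESULT ==
cities.dept
mkt

Derivation:
After WHERE (1 rows):
cities.dept | cities.code
mkt | X2
After SELECT (1 rows):
cities.dept
mkt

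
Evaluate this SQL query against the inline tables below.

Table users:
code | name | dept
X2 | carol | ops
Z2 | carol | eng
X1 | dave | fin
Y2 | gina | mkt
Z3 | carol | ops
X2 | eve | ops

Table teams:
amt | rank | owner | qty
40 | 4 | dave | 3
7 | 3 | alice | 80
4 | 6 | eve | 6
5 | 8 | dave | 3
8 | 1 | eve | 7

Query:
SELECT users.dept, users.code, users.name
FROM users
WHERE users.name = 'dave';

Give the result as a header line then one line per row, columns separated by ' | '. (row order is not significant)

After WHERE (1 rows):
users.code | users.name | users.dept
X1 | dave | fin
After SELECT (1 rows):
users.dept | users.code | users.name
fin | X1 | dave

== RESULT ==
users.dept | users.code | users.name
fin | X1 | dave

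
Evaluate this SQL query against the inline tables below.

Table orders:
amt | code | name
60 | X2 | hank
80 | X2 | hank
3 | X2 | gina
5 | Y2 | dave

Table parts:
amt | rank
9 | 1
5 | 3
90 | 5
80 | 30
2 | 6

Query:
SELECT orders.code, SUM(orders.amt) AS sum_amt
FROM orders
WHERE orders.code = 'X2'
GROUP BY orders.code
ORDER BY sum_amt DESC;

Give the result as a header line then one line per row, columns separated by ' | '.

== RESULT ==
orders.code | sum_amt
X2 | 143

Derivation:
After WHERE (3 rows):
orders.amt | orders.code | orders.name
60 | X2 | hank
80 | X2 | hank
3 | X2 | gina
After GROUP BY (1 rows):
orders.code | sum_amt
X2 | 143
After ORDER BY (1 rows):
orders.code | sum_amt
X2 | 143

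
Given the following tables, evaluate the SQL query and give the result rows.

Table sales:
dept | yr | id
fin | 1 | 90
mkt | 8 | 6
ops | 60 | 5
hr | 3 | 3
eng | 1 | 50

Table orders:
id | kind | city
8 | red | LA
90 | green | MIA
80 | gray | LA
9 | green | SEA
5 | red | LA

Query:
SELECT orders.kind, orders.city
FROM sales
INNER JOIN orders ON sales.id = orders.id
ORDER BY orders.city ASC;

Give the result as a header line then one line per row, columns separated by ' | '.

== RESULT ==
orders.kind | orders.city
red | LA
green | MIA

Derivation:
After JOIN orders (2 rows):
sales.dept | sales.yr | sales.id | orders.id | orders.kind | orders.city
fin | 1 | 90 | 90 | green | MIA
ops | 60 | 5 | 5 | red | LA
After SELECT (2 rows):
orders.kind | orders.city
green | MIA
red | LA
After ORDER BY (2 rows):
orders.kind | orders.city
red | LA
green | MIA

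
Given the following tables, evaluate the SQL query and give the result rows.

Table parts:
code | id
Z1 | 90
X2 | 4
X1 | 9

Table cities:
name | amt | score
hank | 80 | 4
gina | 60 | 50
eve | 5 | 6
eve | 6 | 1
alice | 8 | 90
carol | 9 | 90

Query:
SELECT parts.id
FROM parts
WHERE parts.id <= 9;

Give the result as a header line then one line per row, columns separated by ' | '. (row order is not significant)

== RESULT ==
parts.id
4
9

Derivation:
After WHERE (2 rows):
parts.code | parts.id
X2 | 4
X1 | 9
After SELECT (2 rows):
parts.id
4
9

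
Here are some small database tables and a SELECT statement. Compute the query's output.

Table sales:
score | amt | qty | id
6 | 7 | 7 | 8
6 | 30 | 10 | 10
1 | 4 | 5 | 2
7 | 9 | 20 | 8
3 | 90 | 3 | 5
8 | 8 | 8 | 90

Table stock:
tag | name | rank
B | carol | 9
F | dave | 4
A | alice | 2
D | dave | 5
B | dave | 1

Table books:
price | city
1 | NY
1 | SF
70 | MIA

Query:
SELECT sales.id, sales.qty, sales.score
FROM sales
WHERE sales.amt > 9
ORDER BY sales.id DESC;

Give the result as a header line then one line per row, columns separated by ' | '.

After WHERE (2 rows):
sales.score | sales.amt | sales.qty | sales.id
6 | 30 | 10 | 10
3 | 90 | 3 | 5
After SELECT (2 rows):
sales.id | sales.qty | sales.score
10 | 10 | 6
5 | 3 | 3
After ORDER BY (2 rows):
sales.id | sales.qty | sales.score
10 | 10 | 6
5 | 3 | 3

== RESULT ==
sales.id | sales.qty | sales.score
10 | 10 | 6
5 | 3 | 3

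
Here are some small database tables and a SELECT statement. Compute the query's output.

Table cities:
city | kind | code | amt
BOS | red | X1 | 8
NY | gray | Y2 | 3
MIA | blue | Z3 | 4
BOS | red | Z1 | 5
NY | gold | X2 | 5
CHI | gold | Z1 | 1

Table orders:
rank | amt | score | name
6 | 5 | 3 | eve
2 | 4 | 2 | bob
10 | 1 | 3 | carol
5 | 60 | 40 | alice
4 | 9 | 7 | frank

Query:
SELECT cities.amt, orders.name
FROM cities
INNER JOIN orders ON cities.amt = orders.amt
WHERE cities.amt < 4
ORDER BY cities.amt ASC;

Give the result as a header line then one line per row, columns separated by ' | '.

== RESULT ==
cities.amt | orders.name
1 | carol

Derivation:
After JOIN orders (4 rows):
cities.city | cities.kind | cities.code | cities.amt | orders.rank | orders.amt | orders.score | orders.name
MIA | blue | Z3 | 4 | 2 | 4 | 2 | bob
BOS | red | Z1 | 5 | 6 | 5 | 3 | eve
NY | gold | X2 | 5 | 6 | 5 | 3 | eve
CHI | gold | Z1 | 1 | 10 | 1 | 3 | carol
After WHERE (1 rows):
cities.city | cities.kind | cities.code | cities.amt | orders.rank | orders.amt | orders.score | orders.name
CHI | gold | Z1 | 1 | 10 | 1 | 3 | carol
After SELECT (1 rows):
cities.amt | orders.name
1 | carol
After ORDER BY (1 rows):
cities.amt | orders.name
1 | carol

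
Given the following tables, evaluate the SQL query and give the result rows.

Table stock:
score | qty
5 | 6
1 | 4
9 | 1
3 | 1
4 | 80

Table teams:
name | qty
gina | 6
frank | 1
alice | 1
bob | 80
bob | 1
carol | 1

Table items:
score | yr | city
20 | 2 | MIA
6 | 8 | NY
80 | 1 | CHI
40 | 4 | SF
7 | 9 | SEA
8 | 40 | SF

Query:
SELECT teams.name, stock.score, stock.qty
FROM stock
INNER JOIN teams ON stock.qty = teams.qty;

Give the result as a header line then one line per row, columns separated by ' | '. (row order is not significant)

== RESULT ==
teams.name | stock.score | stock.qty
gina | 5 | 6
frank | 9 | 1
alice | 9 | 1
bob | 9 | 1
carol | 9 | 1
frank | 3 | 1
alice | 3 | 1
bob | 3 | 1
carol | 3 | 1
bob | 4 | 80

Derivation:
After JOIN teams (10 rows):
stock.score | stock.qty | teams.name | teams.qty
5 | 6 | gina | 6
9 | 1 | frank | 1
9 | 1 | alice | 1
9 | 1 | bob | 1
9 | 1 | carol | 1
3 | 1 | frank | 1
3 | 1 | alice | 1
3 | 1 | bob | 1
3 | 1 | carol | 1
4 | 80 | bob | 80
After SELECT (10 rows):
teams.name | stock.score | stock.qty
gina | 5 | 6
frank | 9 | 1
alice | 9 | 1
bob | 9 | 1
carol | 9 | 1
frank | 3 | 1
alice | 3 | 1
bob | 3 | 1
carol | 3 | 1
bob | 4 | 80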